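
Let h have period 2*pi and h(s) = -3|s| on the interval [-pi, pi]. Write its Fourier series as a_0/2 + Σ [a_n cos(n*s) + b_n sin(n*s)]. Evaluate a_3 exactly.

4/(3*pi)

a_3 = 1/pi ∫_{-pi}^{pi} h(s) cos(3*s) ds.
h is even and cos(3*s) is even, so the integrand is even and a_3 = 2/pi ∫_0^{pi} h(s) cos(3*s) ds.
Integrating by parts (boundary term plus one more integral), an antiderivative of (-3*s) cos(3*s) is -s*sin(3*s) - cos(3*s)/3; evaluating from 0 to pi: ∫_{0}^{pi} (-3*s) cos(3*s) ds = (1/3) - (-1/3) = 2/3.
Hence a_3 = (2/pi)·(2/3) = 4/(3*pi).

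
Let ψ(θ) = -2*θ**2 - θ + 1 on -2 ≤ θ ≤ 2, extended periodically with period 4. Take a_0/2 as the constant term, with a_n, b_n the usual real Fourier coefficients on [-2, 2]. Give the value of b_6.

b_6 = 1/2 ∫_{-2}^{2} ψ(θ) sin(3*pi*θ) dθ.
Integrating by parts twice (tabular method), an antiderivative of (-2*θ**2 - θ + 1) sin(3*pi*θ) is 2*θ**2*cos(3*pi*θ)/(3*pi) - 4*θ*sin(3*pi*θ)/(9*pi**2) + θ*cos(3*pi*θ)/(3*pi) - sin(3*pi*θ)/(9*pi**2) - cos(3*pi*θ)/(3*pi) - 4*cos(3*pi*θ)/(27*pi**3); evaluating from -2 to 2: ∫_{-2}^{2} (-2*θ**2 - θ + 1) sin(3*pi*θ) dθ = (-4/(27*pi**3) + 3/pi) - ((-4 + 45*pi**2)/(27*pi**3)) = 4/(3*pi).
Hence b_6 = (1/2)·(4/(3*pi)) = 2/(3*pi).

2/(3*pi)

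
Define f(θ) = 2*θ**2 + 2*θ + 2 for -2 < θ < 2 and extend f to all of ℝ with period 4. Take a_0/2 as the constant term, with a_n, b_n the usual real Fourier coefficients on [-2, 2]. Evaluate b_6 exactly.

b_6 = 1/2 ∫_{-2}^{2} f(θ) sin(3*pi*θ) dθ.
Integrating by parts twice (tabular method), an antiderivative of (2*θ**2 + 2*θ + 2) sin(3*pi*θ) is -2*θ**2*cos(3*pi*θ)/(3*pi) + 4*θ*sin(3*pi*θ)/(9*pi**2) - 2*θ*cos(3*pi*θ)/(3*pi) + 2*sin(3*pi*θ)/(9*pi**2) - 2*cos(3*pi*θ)/(3*pi) + 4*cos(3*pi*θ)/(27*pi**3); evaluating from -2 to 2: ∫_{-2}^{2} (2*θ**2 + 2*θ + 2) sin(3*pi*θ) dθ = (2*(2 - 63*pi**2)/(27*pi**3)) - (-2/pi + 4/(27*pi**3)) = -8/(3*pi).
Hence b_6 = (1/2)·(-8/(3*pi)) = -4/(3*pi).

-4/(3*pi)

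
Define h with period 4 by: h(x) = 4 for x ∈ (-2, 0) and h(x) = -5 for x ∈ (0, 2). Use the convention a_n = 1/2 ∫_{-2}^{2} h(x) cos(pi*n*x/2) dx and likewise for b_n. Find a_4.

0

a_4 = 1/2 ∫_{-2}^{2} h(x) cos(2*pi*x) dx.
Split the integral at the breakpoints.
Directly, an antiderivative of (4) cos(2*pi*x) is 2*sin(2*pi*x)/pi; evaluating from -2 to 0: ∫_{-2}^{0} (4) cos(2*pi*x) dx = (0) - (0) = 0.
Directly, an antiderivative of (-5) cos(2*pi*x) is -5*sin(2*pi*x)/(2*pi); evaluating from 0 to 2: ∫_{0}^{2} (-5) cos(2*pi*x) dx = (0) - (0) = 0.
Summing the pieces and multiplying by (1/2) gives a_4 = 0.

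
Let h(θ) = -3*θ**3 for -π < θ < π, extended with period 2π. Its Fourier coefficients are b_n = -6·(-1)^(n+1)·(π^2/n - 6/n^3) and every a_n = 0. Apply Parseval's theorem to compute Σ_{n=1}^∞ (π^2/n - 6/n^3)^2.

Parseval: Σ b_n^2 = (1/π) ∫_{-π}^{π} h(θ)^2 dθ = 18*pi**6/7.
b_n^2 = 36·(π^2/n - 6/n^3)^2, so the sum equals (18*pi**6/7)/36 = pi**6/14.

pi**6/14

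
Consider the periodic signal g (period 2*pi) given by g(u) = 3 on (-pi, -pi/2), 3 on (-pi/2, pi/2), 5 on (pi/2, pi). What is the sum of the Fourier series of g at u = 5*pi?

4

u = 5*pi differs from u = pi by 2 full period(s), and the series is 2*pi-periodic.
At u = pi the one-sided limits are g(pi^-) = 5 and g(pi^+) = 3.
By Dirichlet's theorem the series converges to their average, [(5) + (3)]/2 = 4.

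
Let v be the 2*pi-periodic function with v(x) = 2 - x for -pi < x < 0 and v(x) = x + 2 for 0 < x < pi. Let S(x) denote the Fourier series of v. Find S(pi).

2 + pi

v is continuous at x = pi with value 2 + pi, so the series converges to 2 + pi there.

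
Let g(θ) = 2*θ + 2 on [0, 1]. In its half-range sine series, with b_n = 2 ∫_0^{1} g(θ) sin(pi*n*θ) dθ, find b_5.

b_5 = 2 ∫_0^{1} (2*θ + 2) sin(5*pi*θ) dθ.
Integrating by parts (boundary term plus one more integral), an antiderivative of (2*θ + 2) sin(5*pi*θ) is -2*θ*cos(5*pi*θ)/(5*pi) + 2*sin(5*pi*θ)/(25*pi**2) - 2*cos(5*pi*θ)/(5*pi); evaluating from 0 to 1: ∫_{0}^{1} (2*θ + 2) sin(5*pi*θ) dθ = (4/(5*pi)) - (-2/(5*pi)) = 6/(5*pi).
Hence b_5 = 2·(6/(5*pi)) = 12/(5*pi).

12/(5*pi)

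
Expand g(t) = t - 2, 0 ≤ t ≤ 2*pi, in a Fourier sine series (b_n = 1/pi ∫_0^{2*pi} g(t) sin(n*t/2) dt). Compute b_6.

-2/3

b_6 = 1/pi ∫_0^{2*pi} (t - 2) sin(3*t) dt.
Integrating by parts (boundary term plus one more integral), an antiderivative of (t - 2) sin(3*t) is -t*cos(3*t)/3 + sin(3*t)/9 + 2*cos(3*t)/3; evaluating from 0 to 2*pi: ∫_{0}^{2*pi} (t - 2) sin(3*t) dt = (2/3 - 2*pi/3) - (2/3) = -2*pi/3.
Hence b_6 = (1/pi)·(-2*pi/3) = -2/3.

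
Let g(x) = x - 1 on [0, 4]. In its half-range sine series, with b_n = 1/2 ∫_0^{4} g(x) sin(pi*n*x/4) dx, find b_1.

b_1 = 1/2 ∫_0^{4} (x - 1) sin(pi*x/4) dx.
Integrating by parts (boundary term plus one more integral), an antiderivative of (x - 1) sin(pi*x/4) is -4*x*cos(pi*x/4)/pi + 16*sin(pi*x/4)/pi**2 + 4*cos(pi*x/4)/pi; evaluating from 0 to 4: ∫_{0}^{4} (x - 1) sin(pi*x/4) dx = (12/pi) - (4/pi) = 8/pi.
Hence b_1 = (1/2)·(8/pi) = 4/pi.

4/pi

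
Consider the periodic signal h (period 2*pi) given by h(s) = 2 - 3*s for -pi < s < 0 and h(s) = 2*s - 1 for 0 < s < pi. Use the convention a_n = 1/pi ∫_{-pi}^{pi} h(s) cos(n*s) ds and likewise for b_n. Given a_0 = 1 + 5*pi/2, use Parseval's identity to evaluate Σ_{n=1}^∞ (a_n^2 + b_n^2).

Parseval: a_0^2/2 + Σ_{n≥1} (a_n^2+b_n^2) = 1/pi ∫_{-pi}^{pi} h(s)^2 ds = 5 + 4*pi + 13*pi**2/3.
Subtract a_0^2/2 = (2 + 5*pi)**2/8: Σ (a_n^2+b_n^2) = 9/2 + 3*pi/2 + 29*pi**2/24.

9/2 + 3*pi/2 + 29*pi**2/24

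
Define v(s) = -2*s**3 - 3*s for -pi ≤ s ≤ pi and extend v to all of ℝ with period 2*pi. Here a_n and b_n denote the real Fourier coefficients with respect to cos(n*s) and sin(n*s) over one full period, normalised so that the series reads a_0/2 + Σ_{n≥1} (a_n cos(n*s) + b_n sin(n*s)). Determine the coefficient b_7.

b_7 = 1/pi ∫_{-pi}^{pi} v(s) sin(7*s) ds.
v is odd and sin(7*s) is odd, so the integrand is even and b_7 = 2/pi ∫_0^{pi} v(s) sin(7*s) ds.
Integrating by parts three times (tabular method), an antiderivative of (-2*s**3 - 3*s) sin(7*s) is 2*s**3*cos(7*s)/7 - 6*s**2*sin(7*s)/49 + 135*s*cos(7*s)/343 - 135*sin(7*s)/2401; evaluating from 0 to pi: ∫_{0}^{pi} (-2*s**3 - 3*s) sin(7*s) ds = (-pi*(135 + 98*pi**2)/343) - (0) = -pi*(135 + 98*pi**2)/343.
Hence b_7 = (2/pi)·(-pi*(135 + 98*pi**2)/343) = -4*pi**2/7 - 270/343.

-4*pi**2/7 - 270/343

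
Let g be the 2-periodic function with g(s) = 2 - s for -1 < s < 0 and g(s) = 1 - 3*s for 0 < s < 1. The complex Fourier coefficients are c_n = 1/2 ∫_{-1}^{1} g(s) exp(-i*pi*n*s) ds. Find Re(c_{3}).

2/(9*pi**2)

Since g is real-valued, Re(c_{3}) = 1/2 ∫_{-1}^{1} g(s) cos(3*pi*s) ds = a_{3}/2.
Split the integral at the breakpoints.
Integrating by parts (boundary term plus one more integral), an antiderivative of (2 - s) cos(3*pi*s) is -s*sin(3*pi*s)/(3*pi) + 2*sin(3*pi*s)/(3*pi) - cos(3*pi*s)/(9*pi**2); evaluating from -1 to 0: ∫_{-1}^{0} (2 - s) cos(3*pi*s) ds = (-1/(9*pi**2)) - (1/(9*pi**2)) = -2/(9*pi**2).
Integrating by parts (boundary term plus one more integral), an antiderivative of (1 - 3*s) cos(3*pi*s) is -s*sin(3*pi*s)/pi + sin(3*pi*s)/(3*pi) - cos(3*pi*s)/(3*pi**2); evaluating from 0 to 1: ∫_{0}^{1} (1 - 3*s) cos(3*pi*s) ds = (1/(3*pi**2)) - (-1/(3*pi**2)) = 2/(3*pi**2).
So ∫_{-1}^{1} g(s) cos(3*pi*s) ds = 4/(9*pi**2).
Hence Re(c_{3}) = (1/2)·(4/(9*pi**2)) = 2/(9*pi**2).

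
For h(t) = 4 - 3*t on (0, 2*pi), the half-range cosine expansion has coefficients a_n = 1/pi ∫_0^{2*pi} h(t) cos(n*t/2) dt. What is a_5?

24/(25*pi)

a_5 = 1/pi ∫_0^{2*pi} (4 - 3*t) cos(5*t/2) dt.
Integrating by parts (boundary term plus one more integral), an antiderivative of (4 - 3*t) cos(5*t/2) is -6*t*sin(5*t/2)/5 + 8*sin(5*t/2)/5 - 12*cos(5*t/2)/25; evaluating from 0 to 2*pi: ∫_{0}^{2*pi} (4 - 3*t) cos(5*t/2) dt = (12/25) - (-12/25) = 24/25.
Hence a_5 = (1/pi)·(24/25) = 24/(25*pi).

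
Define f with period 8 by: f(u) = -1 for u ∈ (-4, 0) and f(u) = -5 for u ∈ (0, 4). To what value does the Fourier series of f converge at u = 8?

-3

u = 8 differs from u = 0 by 1 full period(s), and the series is 8-periodic.
At u = 0 the one-sided limits are f(0^-) = -1 and f(0^+) = -5.
By Dirichlet's theorem the series converges to their average, [(-1) + (-5)]/2 = -3.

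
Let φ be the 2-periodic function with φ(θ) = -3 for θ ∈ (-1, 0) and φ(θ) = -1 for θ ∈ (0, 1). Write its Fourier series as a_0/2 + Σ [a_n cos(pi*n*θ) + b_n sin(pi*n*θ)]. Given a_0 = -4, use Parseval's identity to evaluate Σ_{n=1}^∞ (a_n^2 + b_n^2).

Parseval: a_0^2/2 + Σ_{n≥1} (a_n^2+b_n^2) = ∫_{-1}^{1} φ(θ)^2 dθ = 10.
Subtract a_0^2/2 = 8: Σ (a_n^2+b_n^2) = 2.

2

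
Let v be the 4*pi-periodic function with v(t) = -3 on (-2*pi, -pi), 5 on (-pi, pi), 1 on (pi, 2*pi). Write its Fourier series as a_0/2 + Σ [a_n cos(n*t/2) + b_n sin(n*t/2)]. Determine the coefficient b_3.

b_3 = (1/(2*pi)) ∫_{-2*pi}^{2*pi} v(t) sin(3*t/2) dt.
Split the integral at the breakpoints.
Directly, an antiderivative of (-3) sin(3*t/2) is 2*cos(3*t/2); evaluating from -2*pi to -pi: ∫_{-2*pi}^{-pi} (-3) sin(3*t/2) dt = (0) - (-2) = 2.
Directly, an antiderivative of (5) sin(3*t/2) is -10*cos(3*t/2)/3; evaluating from -pi to pi: ∫_{-pi}^{pi} (5) sin(3*t/2) dt = (0) - (0) = 0.
Directly, an antiderivative of (1) sin(3*t/2) is -2*cos(3*t/2)/3; evaluating from pi to 2*pi: ∫_{pi}^{2*pi} (1) sin(3*t/2) dt = (2/3) - (0) = 2/3.
Summing the pieces and multiplying by (1/(2*pi)) gives b_3 = 4/(3*pi).

4/(3*pi)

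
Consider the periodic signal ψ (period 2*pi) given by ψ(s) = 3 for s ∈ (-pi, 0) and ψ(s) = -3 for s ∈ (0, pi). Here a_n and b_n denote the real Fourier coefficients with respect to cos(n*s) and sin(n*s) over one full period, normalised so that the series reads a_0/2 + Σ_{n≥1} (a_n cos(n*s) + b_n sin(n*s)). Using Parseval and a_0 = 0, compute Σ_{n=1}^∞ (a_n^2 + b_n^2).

18

Parseval: a_0^2/2 + Σ_{n≥1} (a_n^2+b_n^2) = 1/pi ∫_{-pi}^{pi} ψ(s)^2 ds = 18.
Subtract a_0^2/2 = 0: Σ (a_n^2+b_n^2) = 18.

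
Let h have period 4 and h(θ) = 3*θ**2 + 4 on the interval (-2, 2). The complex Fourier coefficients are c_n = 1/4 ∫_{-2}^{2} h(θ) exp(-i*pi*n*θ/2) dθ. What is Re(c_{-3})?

Since h is real-valued, Re(c_{-3}) = 1/4 ∫_{-2}^{2} h(θ) cos(-3*pi*θ/2) dθ = a_{3}/2.
h is even and cos(-3*pi*θ/2) is even, so the integrand is even: ∫_{-2}^{2} h(θ) cos(-3*pi*θ/2) dθ = 2∫_0^{2} h(θ) cos(-3*pi*θ/2) dθ.
Integrating by parts twice (tabular method), an antiderivative of (3*θ**2 + 4) cos(-3*pi*θ/2) is 2*θ**2*sin(3*pi*θ/2)/pi + 8*θ*cos(3*pi*θ/2)/(3*pi**2) - 16*sin(3*pi*θ/2)/(9*pi**3) + 8*sin(3*pi*θ/2)/(3*pi); evaluating from 0 to 2: ∫_{0}^{2} (3*θ**2 + 4) cos(-3*pi*θ/2) dθ = (-16/(3*pi**2)) - (0) = -16/(3*pi**2).
So ∫_{-2}^{2} h(θ) cos(-3*pi*θ/2) dθ = -32/(3*pi**2).
Hence Re(c_{-3}) = (1/4)·(-32/(3*pi**2)) = -8/(3*pi**2).

-8/(3*pi**2)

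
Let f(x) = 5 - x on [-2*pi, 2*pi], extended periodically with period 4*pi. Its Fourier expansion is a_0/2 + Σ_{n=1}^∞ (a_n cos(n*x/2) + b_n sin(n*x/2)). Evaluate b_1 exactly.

b_1 = (1/(2*pi)) ∫_{-2*pi}^{2*pi} f(x) sin(x/2) dx.
Integrating by parts (boundary term plus one more integral), an antiderivative of (5 - x) sin(x/2) is 2*x*cos(x/2) - 4*sin(x/2) - 10*cos(x/2); evaluating from -2*pi to 2*pi: ∫_{-2*pi}^{2*pi} (5 - x) sin(x/2) dx = (10 - 4*pi) - (10 + 4*pi) = -8*pi.
Hence b_1 = (1/(2*pi))·(-8*pi) = -4.

-4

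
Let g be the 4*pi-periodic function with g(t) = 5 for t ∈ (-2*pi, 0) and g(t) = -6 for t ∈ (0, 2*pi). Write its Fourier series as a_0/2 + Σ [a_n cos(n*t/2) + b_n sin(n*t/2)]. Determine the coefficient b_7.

-22/(7*pi)

b_7 = (1/(2*pi)) ∫_{-2*pi}^{2*pi} g(t) sin(7*t/2) dt.
Split the integral at the breakpoints.
Directly, an antiderivative of (5) sin(7*t/2) is -10*cos(7*t/2)/7; evaluating from -2*pi to 0: ∫_{-2*pi}^{0} (5) sin(7*t/2) dt = (-10/7) - (10/7) = -20/7.
Directly, an antiderivative of (-6) sin(7*t/2) is 12*cos(7*t/2)/7; evaluating from 0 to 2*pi: ∫_{0}^{2*pi} (-6) sin(7*t/2) dt = (-12/7) - (12/7) = -24/7.
Summing the pieces and multiplying by (1/(2*pi)) gives b_7 = -22/(7*pi).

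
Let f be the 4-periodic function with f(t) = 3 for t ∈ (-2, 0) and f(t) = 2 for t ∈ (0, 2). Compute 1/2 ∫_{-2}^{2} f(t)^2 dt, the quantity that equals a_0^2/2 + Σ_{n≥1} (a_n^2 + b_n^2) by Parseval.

1/2 ∫_{-2}^{2} f(t)^2 dt = 1/2 · (26) = 13.

13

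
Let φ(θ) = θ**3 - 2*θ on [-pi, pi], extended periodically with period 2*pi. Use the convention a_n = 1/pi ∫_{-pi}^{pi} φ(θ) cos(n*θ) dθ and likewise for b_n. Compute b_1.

b_1 = 1/pi ∫_{-pi}^{pi} φ(θ) sin(θ) dθ.
φ is odd and sin(θ) is odd, so the integrand is even and b_1 = 2/pi ∫_0^{pi} φ(θ) sin(θ) dθ.
Integrating by parts three times (tabular method), an antiderivative of (θ**3 - 2*θ) sin(θ) is -θ**3*cos(θ) + 3*θ**2*sin(θ) + 8*θ*cos(θ) - 8*sin(θ); evaluating from 0 to pi: ∫_{0}^{pi} (θ**3 - 2*θ) sin(θ) dθ = (pi*(-8 + pi**2)) - (0) = pi*(-8 + pi**2).
Hence b_1 = (2/pi)·(pi*(-8 + pi**2)) = -16 + 2*pi**2.

-16 + 2*pi**2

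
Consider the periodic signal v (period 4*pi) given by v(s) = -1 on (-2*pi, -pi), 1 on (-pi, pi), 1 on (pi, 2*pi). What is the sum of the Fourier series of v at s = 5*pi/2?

-1

s = 5*pi/2 differs from s = -3*pi/2 by 1 full period(s), and the series is 4*pi-periodic.
v is continuous at s = -3*pi/2 with value -1, so the series converges to -1 there.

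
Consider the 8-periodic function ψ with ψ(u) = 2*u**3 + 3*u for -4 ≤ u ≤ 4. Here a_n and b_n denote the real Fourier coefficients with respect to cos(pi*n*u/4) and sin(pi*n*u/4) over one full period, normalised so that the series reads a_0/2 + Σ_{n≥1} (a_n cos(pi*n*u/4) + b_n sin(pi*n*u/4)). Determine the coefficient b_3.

b_3 = 1/4 ∫_{-4}^{4} ψ(u) sin(3*pi*u/4) du.
ψ is odd and sin(3*pi*u/4) is odd, so the integrand is even and b_3 = 1/2 ∫_0^{4} ψ(u) sin(3*pi*u/4) du.
Integrating by parts three times (tabular method), an antiderivative of (2*u**3 + 3*u) sin(3*pi*u/4) is -8*u**3*cos(3*pi*u/4)/(3*pi) + 32*u**2*sin(3*pi*u/4)/(3*pi**2) - 4*u*cos(3*pi*u/4)/pi + 256*u*cos(3*pi*u/4)/(9*pi**3) - 1024*sin(3*pi*u/4)/(27*pi**4) + 16*sin(3*pi*u/4)/(3*pi**2); evaluating from 0 to 4: ∫_{0}^{4} (2*u**3 + 3*u) sin(3*pi*u/4) du = (16*(-64 + 105*pi**2)/(9*pi**3)) - (0) = 16*(-64 + 105*pi**2)/(9*pi**3).
Hence b_3 = (1/2)·(16*(-64 + 105*pi**2)/(9*pi**3)) = 8*(-64 + 105*pi**2)/(9*pi**3).

8*(-64 + 105*pi**2)/(9*pi**3)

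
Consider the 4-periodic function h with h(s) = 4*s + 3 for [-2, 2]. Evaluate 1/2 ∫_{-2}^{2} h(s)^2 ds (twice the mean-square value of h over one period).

1/2 ∫_{-2}^{2} h(s)^2 ds = 1/2 · (364/3) = 182/3.

182/3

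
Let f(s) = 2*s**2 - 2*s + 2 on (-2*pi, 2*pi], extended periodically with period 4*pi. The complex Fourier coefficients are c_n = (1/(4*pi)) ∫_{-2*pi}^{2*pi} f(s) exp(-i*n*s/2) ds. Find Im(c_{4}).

Since f is real-valued, Im(c_{4}) = -(1/(4*pi)) ∫_{-2*pi}^{2*pi} f(s) sin(2*s) ds = -b_{4}/2.
Integrating by parts twice (tabular method), an antiderivative of (2*s**2 - 2*s + 2) sin(2*s) is -s**2*cos(2*s) + s*sin(2*s) + s*cos(2*s) - sin(2*s)/2 - cos(2*s)/2; evaluating from -2*pi to 2*pi: ∫_{-2*pi}^{2*pi} (2*s**2 - 2*s + 2) sin(2*s) ds = (-4*pi**2 - 1/2 + 2*pi) - (-4*pi**2 - 2*pi - 1/2) = 4*pi.
Hence Im(c_{4}) = (-1/(4*pi))·(4*pi) = -1.

-1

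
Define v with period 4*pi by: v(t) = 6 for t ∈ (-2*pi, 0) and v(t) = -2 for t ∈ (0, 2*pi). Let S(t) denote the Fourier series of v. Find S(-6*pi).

2

t = -6*pi differs from t = 2*pi by -2 full period(s), and the series is 4*pi-periodic.
At t = 2*pi the one-sided limits are v(2*pi^-) = -2 and v(2*pi^+) = 6.
By Dirichlet's theorem the series converges to their average, [(-2) + (6)]/2 = 2.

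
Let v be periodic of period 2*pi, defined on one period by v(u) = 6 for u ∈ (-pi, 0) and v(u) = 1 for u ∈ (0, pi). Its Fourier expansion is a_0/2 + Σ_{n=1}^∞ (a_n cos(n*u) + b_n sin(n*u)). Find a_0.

a_0 = 1/pi ∫_{-pi}^{pi} v(u) du = 1/pi · (7*pi) = 7.

7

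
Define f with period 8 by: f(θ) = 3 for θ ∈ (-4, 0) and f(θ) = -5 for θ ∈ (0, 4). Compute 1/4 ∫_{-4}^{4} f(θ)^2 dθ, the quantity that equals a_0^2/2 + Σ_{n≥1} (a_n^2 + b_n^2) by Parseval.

1/4 ∫_{-4}^{4} f(θ)^2 dθ = 1/4 · (136) = 34.

34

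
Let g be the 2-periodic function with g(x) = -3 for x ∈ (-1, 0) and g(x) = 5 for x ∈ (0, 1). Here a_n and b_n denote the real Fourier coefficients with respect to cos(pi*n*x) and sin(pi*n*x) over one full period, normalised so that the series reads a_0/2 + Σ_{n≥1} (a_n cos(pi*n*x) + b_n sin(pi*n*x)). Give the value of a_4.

0

a_4 = ∫_{-1}^{1} g(x) cos(4*pi*x) dx.
Split the integral at the breakpoints.
Directly, an antiderivative of (-3) cos(4*pi*x) is -3*sin(4*pi*x)/(4*pi); evaluating from -1 to 0: ∫_{-1}^{0} (-3) cos(4*pi*x) dx = (0) - (0) = 0.
Directly, an antiderivative of (5) cos(4*pi*x) is 5*sin(4*pi*x)/(4*pi); evaluating from 0 to 1: ∫_{0}^{1} (5) cos(4*pi*x) dx = (0) - (0) = 0.
Summing the pieces gives a_4 = 0.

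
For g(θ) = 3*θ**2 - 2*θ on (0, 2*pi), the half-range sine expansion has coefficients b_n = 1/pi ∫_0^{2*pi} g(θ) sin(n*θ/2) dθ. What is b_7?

8*(-49*pi - 12 + 147*pi**2)/(343*pi)

b_7 = 1/pi ∫_0^{2*pi} (3*θ**2 - 2*θ) sin(7*θ/2) dθ.
Integrating by parts twice (tabular method), an antiderivative of (3*θ**2 - 2*θ) sin(7*θ/2) is -6*θ**2*cos(7*θ/2)/7 + 24*θ*sin(7*θ/2)/49 + 4*θ*cos(7*θ/2)/7 - 8*sin(7*θ/2)/49 + 48*cos(7*θ/2)/343; evaluating from 0 to 2*pi: ∫_{0}^{2*pi} (3*θ**2 - 2*θ) sin(7*θ/2) dθ = (-8*pi/7 - 48/343 + 24*pi**2/7) - (48/343) = -8*pi/7 - 96/343 + 24*pi**2/7.
Hence b_7 = (1/pi)·(-8*pi/7 - 96/343 + 24*pi**2/7) = 8*(-49*pi - 12 + 147*pi**2)/(343*pi).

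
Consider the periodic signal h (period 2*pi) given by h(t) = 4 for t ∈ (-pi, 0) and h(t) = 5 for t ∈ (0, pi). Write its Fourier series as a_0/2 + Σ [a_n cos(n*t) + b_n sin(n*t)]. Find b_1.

2/pi

b_1 = 1/pi ∫_{-pi}^{pi} h(t) sin(t) dt.
Split the integral at the breakpoints.
Directly, an antiderivative of (4) sin(t) is -4*cos(t); evaluating from -pi to 0: ∫_{-pi}^{0} (4) sin(t) dt = (-4) - (4) = -8.
Directly, an antiderivative of (5) sin(t) is -5*cos(t); evaluating from 0 to pi: ∫_{0}^{pi} (5) sin(t) dt = (5) - (-5) = 10.
Summing the pieces and multiplying by (1/pi) gives b_1 = 2/pi.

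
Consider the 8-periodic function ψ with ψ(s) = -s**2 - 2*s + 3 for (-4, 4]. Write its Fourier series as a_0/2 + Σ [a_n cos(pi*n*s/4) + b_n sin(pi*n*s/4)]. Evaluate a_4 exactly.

a_4 = 1/4 ∫_{-4}^{4} ψ(s) cos(pi*s) ds.
Integrating by parts twice (tabular method), an antiderivative of (-s**2 - 2*s + 3) cos(pi*s) is -s**2*sin(pi*s)/pi - 2*s*sin(pi*s)/pi - 2*s*cos(pi*s)/pi**2 + 2*sin(pi*s)/pi**3 + 3*sin(pi*s)/pi - 2*cos(pi*s)/pi**2; evaluating from -4 to 4: ∫_{-4}^{4} (-s**2 - 2*s + 3) cos(pi*s) ds = (-10/pi**2) - (6/pi**2) = -16/pi**2.
Hence a_4 = (1/4)·(-16/pi**2) = -4/pi**2.

-4/pi**2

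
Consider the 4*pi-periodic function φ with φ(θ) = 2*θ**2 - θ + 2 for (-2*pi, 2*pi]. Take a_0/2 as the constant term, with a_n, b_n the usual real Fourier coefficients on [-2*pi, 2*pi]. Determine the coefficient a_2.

a_2 = (1/(2*pi)) ∫_{-2*pi}^{2*pi} φ(θ) cos(θ) dθ.
Integrating by parts twice (tabular method), an antiderivative of (2*θ**2 - θ + 2) cos(θ) is 2*θ**2*sin(θ) - θ*sin(θ) + 4*θ*cos(θ) - 2*sin(θ) - cos(θ); evaluating from -2*pi to 2*pi: ∫_{-2*pi}^{2*pi} (2*θ**2 - θ + 2) cos(θ) dθ = (-1 + 8*pi) - (-8*pi - 1) = 16*pi.
Hence a_2 = (1/(2*pi))·(16*pi) = 8.

8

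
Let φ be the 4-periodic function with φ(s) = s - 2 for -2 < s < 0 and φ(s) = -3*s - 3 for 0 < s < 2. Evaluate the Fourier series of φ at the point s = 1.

φ is continuous at s = 1 with value -6, so the series converges to -6 there.

-6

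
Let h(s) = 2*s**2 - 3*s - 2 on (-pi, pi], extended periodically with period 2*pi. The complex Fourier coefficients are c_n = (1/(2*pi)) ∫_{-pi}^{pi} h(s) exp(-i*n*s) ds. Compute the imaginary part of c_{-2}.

3/2

Since h is real-valued, Im(c_{-2}) = -(1/(2*pi)) ∫_{-pi}^{pi} h(s) sin(-2*s) ds = b_{2}/2.
Integrating by parts twice (tabular method), an antiderivative of (2*s**2 - 3*s - 2) sin(-2*s) is s**2*cos(2*s) - s*sin(2*s) - 3*s*cos(2*s)/2 + 3*sin(2*s)/4 - 3*cos(2*s)/2; evaluating from -pi to pi: ∫_{-pi}^{pi} (2*s**2 - 3*s - 2) sin(-2*s) ds = (-3*pi/2 - 3/2 + pi**2) - (-3/2 + 3*pi/2 + pi**2) = -3*pi.
Hence Im(c_{-2}) = (-1/(2*pi))·(-3*pi) = 3/2.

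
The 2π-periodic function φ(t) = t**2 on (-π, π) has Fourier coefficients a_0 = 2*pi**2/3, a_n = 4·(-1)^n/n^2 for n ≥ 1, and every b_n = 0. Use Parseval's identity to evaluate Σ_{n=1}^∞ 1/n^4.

pi**4/90

Parseval: a_0^2/2 + Σ a_n^2 = (1/π) ∫_{-π}^{π} φ(t)^2 dt = 2*pi**4/5.
Subtract a_0^2/2 = 2*pi**4/9: Σ a_n^2 = 8*pi**4/45.
Since a_n^2 = 16/n^4, Σ 1/n^4 = pi**4/90.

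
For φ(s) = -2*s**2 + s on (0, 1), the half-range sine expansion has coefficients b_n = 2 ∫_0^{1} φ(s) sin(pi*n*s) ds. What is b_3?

2*(8 - 9*pi**2)/(27*pi**3)

b_3 = 2 ∫_0^{1} (-2*s**2 + s) sin(3*pi*s) ds.
Integrating by parts twice (tabular method), an antiderivative of (-2*s**2 + s) sin(3*pi*s) is 2*s**2*cos(3*pi*s)/(3*pi) - 4*s*sin(3*pi*s)/(9*pi**2) - s*cos(3*pi*s)/(3*pi) + sin(3*pi*s)/(9*pi**2) - 4*cos(3*pi*s)/(27*pi**3); evaluating from 0 to 1: ∫_{0}^{1} (-2*s**2 + s) sin(3*pi*s) ds = ((4 - 9*pi**2)/(27*pi**3)) - (-4/(27*pi**3)) = (8 - 9*pi**2)/(27*pi**3).
Hence b_3 = 2·((8 - 9*pi**2)/(27*pi**3)) = 2*(8 - 9*pi**2)/(27*pi**3).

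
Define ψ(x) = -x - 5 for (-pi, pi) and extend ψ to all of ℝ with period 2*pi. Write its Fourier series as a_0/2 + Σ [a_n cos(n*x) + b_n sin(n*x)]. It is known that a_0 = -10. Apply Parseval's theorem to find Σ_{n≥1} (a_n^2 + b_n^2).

Parseval: a_0^2/2 + Σ_{n≥1} (a_n^2+b_n^2) = 1/pi ∫_{-pi}^{pi} ψ(x)^2 dx = 2*pi**2/3 + 50.
Subtract a_0^2/2 = 50: Σ (a_n^2+b_n^2) = 2*pi**2/3.

2*pi**2/3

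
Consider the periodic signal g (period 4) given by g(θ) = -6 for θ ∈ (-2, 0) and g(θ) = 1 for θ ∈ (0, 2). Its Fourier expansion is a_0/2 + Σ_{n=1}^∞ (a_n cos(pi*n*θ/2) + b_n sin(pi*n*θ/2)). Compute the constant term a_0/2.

-5/2

a_0 = 1/2 ∫_{-2}^{2} g(θ) dθ = 1/2 · (-10) = -5.
So the constant term a_0/2 = -5/2.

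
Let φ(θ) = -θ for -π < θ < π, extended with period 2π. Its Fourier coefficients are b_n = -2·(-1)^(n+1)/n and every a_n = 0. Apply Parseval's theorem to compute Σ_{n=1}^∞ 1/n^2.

Parseval: Σ b_n^2 = (1/π) ∫_{-π}^{π} φ(θ)^2 dθ = 2*pi**2/3.
Σ b_n^2 = Σ 4/n^2, so Σ 1/n^2 = (2*pi**2/3)/4 = pi**2/6.

pi**2/6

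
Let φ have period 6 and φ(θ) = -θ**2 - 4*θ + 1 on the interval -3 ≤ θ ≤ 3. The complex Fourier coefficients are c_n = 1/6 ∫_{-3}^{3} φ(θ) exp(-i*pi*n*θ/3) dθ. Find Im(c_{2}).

-6/pi

Since φ is real-valued, Im(c_{2}) = -1/6 ∫_{-3}^{3} φ(θ) sin(2*pi*θ/3) dθ = -b_{2}/2.
Integrating by parts twice (tabular method), an antiderivative of (-θ**2 - 4*θ + 1) sin(2*pi*θ/3) is 3*θ**2*cos(2*pi*θ/3)/(2*pi) - 9*θ*sin(2*pi*θ/3)/(2*pi**2) + 6*θ*cos(2*pi*θ/3)/pi - 9*sin(2*pi*θ/3)/pi**2 - 3*cos(2*pi*θ/3)/(2*pi) - 27*cos(2*pi*θ/3)/(4*pi**3); evaluating from -3 to 3: ∫_{-3}^{3} (-θ**2 - 4*θ + 1) sin(2*pi*θ/3) dθ = (-27/(4*pi**3) + 30/pi) - (-6/pi - 27/(4*pi**3)) = 36/pi.
Hence Im(c_{2}) = (-1/6)·(36/pi) = -6/pi.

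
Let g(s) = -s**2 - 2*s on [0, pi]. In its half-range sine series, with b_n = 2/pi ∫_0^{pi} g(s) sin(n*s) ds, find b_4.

b_4 = 2/pi ∫_0^{pi} (-s**2 - 2*s) sin(4*s) ds.
Integrating by parts twice (tabular method), an antiderivative of (-s**2 - 2*s) sin(4*s) is s**2*cos(4*s)/4 - s*sin(4*s)/8 + s*cos(4*s)/2 - sin(4*s)/8 - cos(4*s)/32; evaluating from 0 to pi: ∫_{0}^{pi} (-s**2 - 2*s) sin(4*s) ds = (-1/32 + pi/2 + pi**2/4) - (-1/32) = pi*(2 + pi)/4.
Hence b_4 = (2/pi)·(pi*(2 + pi)/4) = 1 + pi/2.

1 + pi/2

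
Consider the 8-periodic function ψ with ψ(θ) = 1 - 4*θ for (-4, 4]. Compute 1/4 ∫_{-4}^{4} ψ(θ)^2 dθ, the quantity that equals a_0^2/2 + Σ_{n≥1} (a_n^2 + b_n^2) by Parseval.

518/3

1/4 ∫_{-4}^{4} ψ(θ)^2 dθ = 1/4 · (2072/3) = 518/3.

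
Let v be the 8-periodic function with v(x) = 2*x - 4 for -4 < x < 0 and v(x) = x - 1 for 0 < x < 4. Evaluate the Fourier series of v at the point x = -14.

1

x = -14 differs from x = 2 by -2 full period(s), and the series is 8-periodic.
v is continuous at x = 2 with value 1, so the series converges to 1 there.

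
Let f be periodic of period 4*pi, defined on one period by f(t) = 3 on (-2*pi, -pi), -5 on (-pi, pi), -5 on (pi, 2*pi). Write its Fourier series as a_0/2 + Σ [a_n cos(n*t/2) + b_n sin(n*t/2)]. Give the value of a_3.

8/(3*pi)

a_3 = (1/(2*pi)) ∫_{-2*pi}^{2*pi} f(t) cos(3*t/2) dt.
Split the integral at the breakpoints.
Directly, an antiderivative of (3) cos(3*t/2) is 2*sin(3*t/2); evaluating from -2*pi to -pi: ∫_{-2*pi}^{-pi} (3) cos(3*t/2) dt = (2) - (0) = 2.
Directly, an antiderivative of (-5) cos(3*t/2) is -10*sin(3*t/2)/3; evaluating from -pi to pi: ∫_{-pi}^{pi} (-5) cos(3*t/2) dt = (10/3) - (-10/3) = 20/3.
Directly, an antiderivative of (-5) cos(3*t/2) is -10*sin(3*t/2)/3; evaluating from pi to 2*pi: ∫_{pi}^{2*pi} (-5) cos(3*t/2) dt = (0) - (10/3) = -10/3.
Summing the pieces and multiplying by (1/(2*pi)) gives a_3 = 8/(3*pi).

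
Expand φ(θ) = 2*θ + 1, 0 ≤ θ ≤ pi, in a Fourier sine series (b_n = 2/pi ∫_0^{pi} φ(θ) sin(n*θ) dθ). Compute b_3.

b_3 = 2/pi ∫_0^{pi} (2*θ + 1) sin(3*θ) dθ.
Integrating by parts (boundary term plus one more integral), an antiderivative of (2*θ + 1) sin(3*θ) is -2*θ*cos(3*θ)/3 + 2*sin(3*θ)/9 - cos(3*θ)/3; evaluating from 0 to pi: ∫_{0}^{pi} (2*θ + 1) sin(3*θ) dθ = (1/3 + 2*pi/3) - (-1/3) = 2/3 + 2*pi/3.
Hence b_3 = (2/pi)·(2/3 + 2*pi/3) = 4*(1 + pi)/(3*pi).

4*(1 + pi)/(3*pi)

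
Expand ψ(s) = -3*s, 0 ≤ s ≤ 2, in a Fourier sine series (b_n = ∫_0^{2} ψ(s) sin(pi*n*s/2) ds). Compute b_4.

b_4 = ∫_0^{2} (-3*s) sin(2*pi*s) ds.
Integrating by parts (boundary term plus one more integral), an antiderivative of (-3*s) sin(2*pi*s) is 3*s*cos(2*pi*s)/(2*pi) - 3*sin(2*pi*s)/(4*pi**2); evaluating from 0 to 2: ∫_{0}^{2} (-3*s) sin(2*pi*s) ds = (3/pi) - (0) = 3/pi.
Hence b_4 = 3/pi.

3/pi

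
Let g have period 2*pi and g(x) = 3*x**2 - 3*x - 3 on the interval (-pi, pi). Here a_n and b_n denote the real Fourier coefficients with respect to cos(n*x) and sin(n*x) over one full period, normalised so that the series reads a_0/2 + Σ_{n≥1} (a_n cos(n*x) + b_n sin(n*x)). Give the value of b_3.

-2

b_3 = 1/pi ∫_{-pi}^{pi} g(x) sin(3*x) dx.
Integrating by parts twice (tabular method), an antiderivative of (3*x**2 - 3*x - 3) sin(3*x) is -x**2*cos(3*x) + 2*x*sin(3*x)/3 + x*cos(3*x) - sin(3*x)/3 + 11*cos(3*x)/9; evaluating from -pi to pi: ∫_{-pi}^{pi} (3*x**2 - 3*x - 3) sin(3*x) dx = (-pi - 11/9 + pi**2) - (-11/9 + pi + pi**2) = -2*pi.
Hence b_3 = (1/pi)·(-2*pi) = -2.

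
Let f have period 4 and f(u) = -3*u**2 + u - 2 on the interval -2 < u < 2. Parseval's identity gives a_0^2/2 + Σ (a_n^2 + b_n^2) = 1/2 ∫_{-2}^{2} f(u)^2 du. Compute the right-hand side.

1504/15

1/2 ∫_{-2}^{2} f(u)^2 du = 1/2 · (3008/15) = 1504/15.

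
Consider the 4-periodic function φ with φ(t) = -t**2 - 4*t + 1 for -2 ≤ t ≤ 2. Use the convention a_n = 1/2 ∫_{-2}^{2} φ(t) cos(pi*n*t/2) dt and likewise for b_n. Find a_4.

a_4 = 1/2 ∫_{-2}^{2} φ(t) cos(2*pi*t) dt.
Integrating by parts twice (tabular method), an antiderivative of (-t**2 - 4*t + 1) cos(2*pi*t) is -t**2*sin(2*pi*t)/(2*pi) - 2*t*sin(2*pi*t)/pi - t*cos(2*pi*t)/(2*pi**2) + sin(2*pi*t)/(4*pi**3) + sin(2*pi*t)/(2*pi) - cos(2*pi*t)/pi**2; evaluating from -2 to 2: ∫_{-2}^{2} (-t**2 - 4*t + 1) cos(2*pi*t) dt = (-2/pi**2) - (0) = -2/pi**2.
Hence a_4 = (1/2)·(-2/pi**2) = -1/pi**2.

-1/pi**2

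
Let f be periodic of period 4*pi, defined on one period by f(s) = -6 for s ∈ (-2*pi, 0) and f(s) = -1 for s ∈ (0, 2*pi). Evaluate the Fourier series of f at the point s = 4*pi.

s = 4*pi differs from s = 0 by 1 full period(s), and the series is 4*pi-periodic.
At s = 0 the one-sided limits are f(0^-) = -6 and f(0^+) = -1.
By Dirichlet's theorem the series converges to their average, [(-6) + (-1)]/2 = -7/2.

-7/2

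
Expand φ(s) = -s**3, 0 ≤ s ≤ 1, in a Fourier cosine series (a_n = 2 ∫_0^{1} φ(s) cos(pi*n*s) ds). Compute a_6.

a_6 = 2 ∫_0^{1} (-s**3) cos(6*pi*s) ds.
Integrating by parts three times (tabular method), an antiderivative of (-s**3) cos(6*pi*s) is -s**3*sin(6*pi*s)/(6*pi) - s**2*cos(6*pi*s)/(12*pi**2) + s*sin(6*pi*s)/(36*pi**3) + cos(6*pi*s)/(216*pi**4); evaluating from 0 to 1: ∫_{0}^{1} (-s**3) cos(6*pi*s) ds = ((1 - 18*pi**2)/(216*pi**4)) - (1/(216*pi**4)) = -1/(12*pi**2).
Hence a_6 = 2·(-1/(12*pi**2)) = -1/(6*pi**2).

-1/(6*pi**2)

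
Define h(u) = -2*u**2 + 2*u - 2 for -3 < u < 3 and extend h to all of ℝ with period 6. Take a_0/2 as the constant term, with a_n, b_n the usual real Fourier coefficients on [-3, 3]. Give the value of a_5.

72/(25*pi**2)

a_5 = 1/3 ∫_{-3}^{3} h(u) cos(5*pi*u/3) du.
Integrating by parts twice (tabular method), an antiderivative of (-2*u**2 + 2*u - 2) cos(5*pi*u/3) is -6*u**2*sin(5*pi*u/3)/(5*pi) + 6*u*sin(5*pi*u/3)/(5*pi) - 36*u*cos(5*pi*u/3)/(25*pi**2) - 6*sin(5*pi*u/3)/(5*pi) + 108*sin(5*pi*u/3)/(125*pi**3) + 18*cos(5*pi*u/3)/(25*pi**2); evaluating from -3 to 3: ∫_{-3}^{3} (-2*u**2 + 2*u - 2) cos(5*pi*u/3) du = (18/(5*pi**2)) - (-126/(25*pi**2)) = 216/(25*pi**2).
Hence a_5 = (1/3)·(216/(25*pi**2)) = 72/(25*pi**2).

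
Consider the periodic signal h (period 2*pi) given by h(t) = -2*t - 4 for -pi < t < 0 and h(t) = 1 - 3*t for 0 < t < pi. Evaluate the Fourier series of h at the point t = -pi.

-pi/2 - 3/2

At t = -pi the one-sided limits are h(-pi^-) = 1 - 3*pi and h(-pi^+) = -4 + 2*pi.
By Dirichlet's theorem the series converges to their average, [(1 - 3*pi) + (-4 + 2*pi)]/2 = -pi/2 - 3/2.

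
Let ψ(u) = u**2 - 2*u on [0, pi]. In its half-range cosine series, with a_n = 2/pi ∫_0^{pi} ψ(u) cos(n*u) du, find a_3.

4*(2 - pi)/(9*pi)

a_3 = 2/pi ∫_0^{pi} (u**2 - 2*u) cos(3*u) du.
Integrating by parts twice (tabular method), an antiderivative of (u**2 - 2*u) cos(3*u) is u**2*sin(3*u)/3 - 2*u*sin(3*u)/3 + 2*u*cos(3*u)/9 - 2*sin(3*u)/27 - 2*cos(3*u)/9; evaluating from 0 to pi: ∫_{0}^{pi} (u**2 - 2*u) cos(3*u) du = (2/9 - 2*pi/9) - (-2/9) = 4/9 - 2*pi/9.
Hence a_3 = (2/pi)·(4/9 - 2*pi/9) = 4*(2 - pi)/(9*pi).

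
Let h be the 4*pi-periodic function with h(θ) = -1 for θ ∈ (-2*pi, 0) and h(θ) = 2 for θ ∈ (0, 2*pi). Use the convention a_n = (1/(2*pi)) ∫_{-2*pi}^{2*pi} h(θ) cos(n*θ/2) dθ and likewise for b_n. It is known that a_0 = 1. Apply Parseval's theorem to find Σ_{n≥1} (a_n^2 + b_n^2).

9/2

Parseval: a_0^2/2 + Σ_{n≥1} (a_n^2+b_n^2) = (1/(2*pi)) ∫_{-2*pi}^{2*pi} h(θ)^2 dθ = 5.
Subtract a_0^2/2 = 1/2: Σ (a_n^2+b_n^2) = 9/2.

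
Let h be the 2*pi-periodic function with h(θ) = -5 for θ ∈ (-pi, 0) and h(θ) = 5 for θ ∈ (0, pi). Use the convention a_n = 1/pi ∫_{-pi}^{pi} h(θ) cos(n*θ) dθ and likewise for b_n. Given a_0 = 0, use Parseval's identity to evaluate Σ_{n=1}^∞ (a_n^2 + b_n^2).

50

Parseval: a_0^2/2 + Σ_{n≥1} (a_n^2+b_n^2) = 1/pi ∫_{-pi}^{pi} h(θ)^2 dθ = 50.
Subtract a_0^2/2 = 0: Σ (a_n^2+b_n^2) = 50.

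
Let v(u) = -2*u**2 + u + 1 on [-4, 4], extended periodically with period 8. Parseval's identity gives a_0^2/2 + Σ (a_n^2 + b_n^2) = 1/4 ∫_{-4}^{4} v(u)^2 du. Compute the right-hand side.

1898/5

1/4 ∫_{-4}^{4} v(u)^2 du = 1/4 · (7592/5) = 1898/5.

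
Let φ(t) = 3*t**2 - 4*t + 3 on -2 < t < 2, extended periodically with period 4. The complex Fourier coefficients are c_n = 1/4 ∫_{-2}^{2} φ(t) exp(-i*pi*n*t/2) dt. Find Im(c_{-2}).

Since φ is real-valued, Im(c_{-2}) = -1/4 ∫_{-2}^{2} φ(t) sin(-pi*t) dt = b_{2}/2.
Integrating by parts twice (tabular method), an antiderivative of (3*t**2 - 4*t + 3) sin(-pi*t) is 3*t**2*cos(pi*t)/pi - 6*t*sin(pi*t)/pi**2 - 4*t*cos(pi*t)/pi + 4*sin(pi*t)/pi**2 - 6*cos(pi*t)/pi**3 + 3*cos(pi*t)/pi; evaluating from -2 to 2: ∫_{-2}^{2} (3*t**2 - 4*t + 3) sin(-pi*t) dt = (-6/pi**3 + 7/pi) - (-6/pi**3 + 23/pi) = -16/pi.
Hence Im(c_{-2}) = (-1/4)·(-16/pi) = 4/pi.

4/pi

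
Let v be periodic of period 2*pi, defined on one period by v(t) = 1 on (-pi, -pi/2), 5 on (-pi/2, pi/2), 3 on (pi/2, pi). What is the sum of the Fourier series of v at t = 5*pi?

t = 5*pi differs from t = pi by 2 full period(s), and the series is 2*pi-periodic.
At t = pi the one-sided limits are v(pi^-) = 3 and v(pi^+) = 1.
By Dirichlet's theorem the series converges to their average, [(3) + (1)]/2 = 2.

2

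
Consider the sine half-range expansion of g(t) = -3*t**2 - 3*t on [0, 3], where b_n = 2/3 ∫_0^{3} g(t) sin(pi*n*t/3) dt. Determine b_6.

12/pi

b_6 = 2/3 ∫_0^{3} (-3*t**2 - 3*t) sin(2*pi*t) dt.
Integrating by parts twice (tabular method), an antiderivative of (-3*t**2 - 3*t) sin(2*pi*t) is 3*t**2*cos(2*pi*t)/(2*pi) - 3*t*sin(2*pi*t)/(2*pi**2) + 3*t*cos(2*pi*t)/(2*pi) - 3*sin(2*pi*t)/(4*pi**2) - 3*cos(2*pi*t)/(4*pi**3); evaluating from 0 to 3: ∫_{0}^{3} (-3*t**2 - 3*t) sin(2*pi*t) dt = (-3/(4*pi**3) + 18/pi) - (-3/(4*pi**3)) = 18/pi.
Hence b_6 = (2/3)·(18/pi) = 12/pi.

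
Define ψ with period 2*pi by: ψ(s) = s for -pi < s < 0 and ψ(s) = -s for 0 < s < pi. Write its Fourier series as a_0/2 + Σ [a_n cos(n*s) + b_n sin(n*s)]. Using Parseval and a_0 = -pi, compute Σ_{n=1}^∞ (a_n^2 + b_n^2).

pi**2/6

Parseval: a_0^2/2 + Σ_{n≥1} (a_n^2+b_n^2) = 1/pi ∫_{-pi}^{pi} ψ(s)^2 ds = 2*pi**2/3.
Subtract a_0^2/2 = pi**2/2: Σ (a_n^2+b_n^2) = pi**2/6.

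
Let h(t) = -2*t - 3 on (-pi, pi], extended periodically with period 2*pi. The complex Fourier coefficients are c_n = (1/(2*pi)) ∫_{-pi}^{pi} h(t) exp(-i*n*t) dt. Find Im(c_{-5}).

Since h is real-valued, Im(c_{-5}) = -(1/(2*pi)) ∫_{-pi}^{pi} h(t) sin(-5*t) dt = b_{5}/2.
Integrating by parts (boundary term plus one more integral), an antiderivative of (-2*t - 3) sin(-5*t) is -2*t*cos(5*t)/5 + 2*sin(5*t)/25 - 3*cos(5*t)/5; evaluating from -pi to pi: ∫_{-pi}^{pi} (-2*t - 3) sin(-5*t) dt = (3/5 + 2*pi/5) - (3/5 - 2*pi/5) = 4*pi/5.
Hence Im(c_{-5}) = (-1/(2*pi))·(4*pi/5) = -2/5.

-2/5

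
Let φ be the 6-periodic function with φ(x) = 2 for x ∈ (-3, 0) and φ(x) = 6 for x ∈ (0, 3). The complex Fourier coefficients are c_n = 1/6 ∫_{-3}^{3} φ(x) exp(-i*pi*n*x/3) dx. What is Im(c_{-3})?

4/(3*pi)

Since φ is real-valued, Im(c_{-3}) = -1/6 ∫_{-3}^{3} φ(x) sin(-pi*x) dx = b_{3}/2.
Split the integral at the breakpoints.
Directly, an antiderivative of (2) sin(-pi*x) is 2*cos(pi*x)/pi; evaluating from -3 to 0: ∫_{-3}^{0} (2) sin(-pi*x) dx = (2/pi) - (-2/pi) = 4/pi.
Directly, an antiderivative of (6) sin(-pi*x) is 6*cos(pi*x)/pi; evaluating from 0 to 3: ∫_{0}^{3} (6) sin(-pi*x) dx = (-6/pi) - (6/pi) = -12/pi.
So ∫_{-3}^{3} φ(x) sin(-pi*x) dx = -8/pi.
Hence Im(c_{-3}) = (-1/6)·(-8/pi) = 4/(3*pi).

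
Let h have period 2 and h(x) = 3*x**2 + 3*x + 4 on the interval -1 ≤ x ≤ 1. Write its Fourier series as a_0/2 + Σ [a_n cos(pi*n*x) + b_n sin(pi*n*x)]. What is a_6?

1/(3*pi**2)

a_6 = ∫_{-1}^{1} h(x) cos(6*pi*x) dx.
Integrating by parts twice (tabular method), an antiderivative of (3*x**2 + 3*x + 4) cos(6*pi*x) is x**2*sin(6*pi*x)/(2*pi) + x*sin(6*pi*x)/(2*pi) + x*cos(6*pi*x)/(6*pi**2) - sin(6*pi*x)/(36*pi**3) + 2*sin(6*pi*x)/(3*pi) + cos(6*pi*x)/(12*pi**2); evaluating from -1 to 1: ∫_{-1}^{1} (3*x**2 + 3*x + 4) cos(6*pi*x) dx = (1/(4*pi**2)) - (-1/(12*pi**2)) = 1/(3*pi**2).
Hence a_6 = 1/(3*pi**2).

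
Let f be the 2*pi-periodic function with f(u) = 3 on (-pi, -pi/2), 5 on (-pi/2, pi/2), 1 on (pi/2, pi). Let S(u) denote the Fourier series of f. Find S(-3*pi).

2

u = -3*pi differs from u = pi by -2 full period(s), and the series is 2*pi-periodic.
At u = pi the one-sided limits are f(pi^-) = 1 and f(pi^+) = 3.
By Dirichlet's theorem the series converges to their average, [(1) + (3)]/2 = 2.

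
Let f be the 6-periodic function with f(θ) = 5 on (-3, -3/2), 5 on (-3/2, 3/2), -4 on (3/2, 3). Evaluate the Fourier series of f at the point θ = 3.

At θ = 3 the one-sided limits are f(3^-) = -4 and f(3^+) = 5.
By Dirichlet's theorem the series converges to their average, [(-4) + (5)]/2 = 1/2.

1/2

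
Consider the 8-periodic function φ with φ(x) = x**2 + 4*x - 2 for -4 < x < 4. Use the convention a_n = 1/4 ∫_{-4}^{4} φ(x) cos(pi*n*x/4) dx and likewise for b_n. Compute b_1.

b_1 = 1/4 ∫_{-4}^{4} φ(x) sin(pi*x/4) dx.
Integrating by parts twice (tabular method), an antiderivative of (x**2 + 4*x - 2) sin(pi*x/4) is -4*x**2*cos(pi*x/4)/pi + 32*x*sin(pi*x/4)/pi**2 - 16*x*cos(pi*x/4)/pi + 64*sin(pi*x/4)/pi**2 + 8*cos(pi*x/4)/pi + 128*cos(pi*x/4)/pi**3; evaluating from -4 to 4: ∫_{-4}^{4} (x**2 + 4*x - 2) sin(pi*x/4) dx = (-128/pi**3 + 120/pi) - (-128/pi**3 - 8/pi) = 128/pi.
Hence b_1 = (1/4)·(128/pi) = 32/pi.

32/pi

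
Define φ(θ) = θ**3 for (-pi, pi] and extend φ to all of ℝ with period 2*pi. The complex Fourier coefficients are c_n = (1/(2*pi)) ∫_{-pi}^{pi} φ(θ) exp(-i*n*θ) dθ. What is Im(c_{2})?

-3/4 + pi**2/2

Since φ is real-valued, Im(c_{2}) = -(1/(2*pi)) ∫_{-pi}^{pi} φ(θ) sin(2*θ) dθ = -b_{2}/2.
φ is odd and sin(2*θ) is odd, so the integrand is even: ∫_{-pi}^{pi} φ(θ) sin(2*θ) dθ = 2∫_0^{pi} φ(θ) sin(2*θ) dθ.
Integrating by parts three times (tabular method), an antiderivative of (θ**3) sin(2*θ) is -θ**3*cos(2*θ)/2 + 3*θ**2*sin(2*θ)/4 + 3*θ*cos(2*θ)/4 - 3*sin(2*θ)/8; evaluating from 0 to pi: ∫_{0}^{pi} (θ**3) sin(2*θ) dθ = (pi*(3 - 2*pi**2)/4) - (0) = pi*(3 - 2*pi**2)/4.
So ∫_{-pi}^{pi} φ(θ) sin(2*θ) dθ = pi*(3/2 - pi**2).
Hence Im(c_{2}) = (-1/(2*pi))·(pi*(3/2 - pi**2)) = -3/4 + pi**2/2.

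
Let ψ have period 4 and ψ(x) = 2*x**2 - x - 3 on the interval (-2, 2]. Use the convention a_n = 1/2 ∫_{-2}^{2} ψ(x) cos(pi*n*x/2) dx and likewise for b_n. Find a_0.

-2/3

a_0 = 1/2 ∫_{-2}^{2} ψ(x) dx = 1/2 · (-4/3) = -2/3.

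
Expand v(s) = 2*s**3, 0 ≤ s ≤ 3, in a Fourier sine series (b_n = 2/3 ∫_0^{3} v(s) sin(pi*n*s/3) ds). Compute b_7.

b_7 = 2/3 ∫_0^{3} (2*s**3) sin(7*pi*s/3) ds.
Integrating by parts three times (tabular method), an antiderivative of (2*s**3) sin(7*pi*s/3) is -6*s**3*cos(7*pi*s/3)/(7*pi) + 54*s**2*sin(7*pi*s/3)/(49*pi**2) + 324*s*cos(7*pi*s/3)/(343*pi**3) - 972*sin(7*pi*s/3)/(2401*pi**4); evaluating from 0 to 3: ∫_{0}^{3} (2*s**3) sin(7*pi*s/3) ds = (162*(-6 + 49*pi**2)/(343*pi**3)) - (0) = 162*(-6 + 49*pi**2)/(343*pi**3).
Hence b_7 = (2/3)·(162*(-6 + 49*pi**2)/(343*pi**3)) = 108*(-6 + 49*pi**2)/(343*pi**3).

108*(-6 + 49*pi**2)/(343*pi**3)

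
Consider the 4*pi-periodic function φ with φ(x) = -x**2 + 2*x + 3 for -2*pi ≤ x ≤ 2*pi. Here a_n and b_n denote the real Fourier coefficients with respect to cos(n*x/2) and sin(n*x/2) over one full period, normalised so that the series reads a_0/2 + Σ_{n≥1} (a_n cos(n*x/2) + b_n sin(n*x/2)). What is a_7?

16/49

a_7 = (1/(2*pi)) ∫_{-2*pi}^{2*pi} φ(x) cos(7*x/2) dx.
Integrating by parts twice (tabular method), an antiderivative of (-x**2 + 2*x + 3) cos(7*x/2) is -2*x**2*sin(7*x/2)/7 + 4*x*sin(7*x/2)/7 - 8*x*cos(7*x/2)/49 + 310*sin(7*x/2)/343 + 8*cos(7*x/2)/49; evaluating from -2*pi to 2*pi: ∫_{-2*pi}^{2*pi} (-x**2 + 2*x + 3) cos(7*x/2) dx = (-8/49 + 16*pi/49) - (-16*pi/49 - 8/49) = 32*pi/49.
Hence a_7 = (1/(2*pi))·(32*pi/49) = 16/49.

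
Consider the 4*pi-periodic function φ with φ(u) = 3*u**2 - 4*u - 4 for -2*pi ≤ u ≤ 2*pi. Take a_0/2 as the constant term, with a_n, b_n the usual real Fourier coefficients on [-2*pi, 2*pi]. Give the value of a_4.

a_4 = (1/(2*pi)) ∫_{-2*pi}^{2*pi} φ(u) cos(2*u) du.
Integrating by parts twice (tabular method), an antiderivative of (3*u**2 - 4*u - 4) cos(2*u) is 3*u**2*sin(2*u)/2 - 2*u*sin(2*u) + 3*u*cos(2*u)/2 - 11*sin(2*u)/4 - cos(2*u); evaluating from -2*pi to 2*pi: ∫_{-2*pi}^{2*pi} (3*u**2 - 4*u - 4) cos(2*u) du = (-1 + 3*pi) - (-3*pi - 1) = 6*pi.
Hence a_4 = (1/(2*pi))·(6*pi) = 3.

3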